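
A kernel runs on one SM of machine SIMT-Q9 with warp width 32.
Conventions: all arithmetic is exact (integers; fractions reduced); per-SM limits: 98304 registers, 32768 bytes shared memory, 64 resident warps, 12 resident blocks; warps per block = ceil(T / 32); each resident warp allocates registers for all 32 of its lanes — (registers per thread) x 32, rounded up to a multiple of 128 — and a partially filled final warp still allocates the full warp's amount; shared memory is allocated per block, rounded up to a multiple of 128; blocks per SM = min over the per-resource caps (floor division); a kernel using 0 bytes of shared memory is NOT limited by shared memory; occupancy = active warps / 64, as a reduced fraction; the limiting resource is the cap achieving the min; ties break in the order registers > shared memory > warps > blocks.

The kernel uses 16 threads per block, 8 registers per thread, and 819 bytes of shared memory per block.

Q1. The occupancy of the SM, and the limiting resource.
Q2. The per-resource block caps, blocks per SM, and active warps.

Answer: occupancy 3/16, limited by blocks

registers: 384 blocks
shared memory: 36 blocks
warps: 64 blocks
blocks: 12 blocks

Answer: 12 blocks, 12 active warps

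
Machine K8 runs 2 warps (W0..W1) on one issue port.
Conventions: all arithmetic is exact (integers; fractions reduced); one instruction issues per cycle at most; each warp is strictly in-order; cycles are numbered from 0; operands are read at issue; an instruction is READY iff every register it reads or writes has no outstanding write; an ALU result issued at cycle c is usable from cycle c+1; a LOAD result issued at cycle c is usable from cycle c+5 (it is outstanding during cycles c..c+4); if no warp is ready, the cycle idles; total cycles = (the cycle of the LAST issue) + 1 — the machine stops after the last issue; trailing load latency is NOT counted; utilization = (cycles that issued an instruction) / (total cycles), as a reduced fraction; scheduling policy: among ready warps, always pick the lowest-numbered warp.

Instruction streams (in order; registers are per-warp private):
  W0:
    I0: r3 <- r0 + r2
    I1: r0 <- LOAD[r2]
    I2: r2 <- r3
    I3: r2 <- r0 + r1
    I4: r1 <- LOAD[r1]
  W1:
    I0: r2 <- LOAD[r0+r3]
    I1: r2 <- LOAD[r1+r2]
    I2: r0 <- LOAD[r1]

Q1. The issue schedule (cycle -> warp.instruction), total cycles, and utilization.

cycle 0: W0.I0
cycle 1: W0.I1
cycle 2: W0.I2
cycle 3: W1.I0
cycle 4: idle
cycle 5: idle
cycle 6: W0.I3
cycle 7: W0.I4
cycle 8: W1.I1
cycle 9: W1.I2

Answer: 10 cycles, utilization 4/5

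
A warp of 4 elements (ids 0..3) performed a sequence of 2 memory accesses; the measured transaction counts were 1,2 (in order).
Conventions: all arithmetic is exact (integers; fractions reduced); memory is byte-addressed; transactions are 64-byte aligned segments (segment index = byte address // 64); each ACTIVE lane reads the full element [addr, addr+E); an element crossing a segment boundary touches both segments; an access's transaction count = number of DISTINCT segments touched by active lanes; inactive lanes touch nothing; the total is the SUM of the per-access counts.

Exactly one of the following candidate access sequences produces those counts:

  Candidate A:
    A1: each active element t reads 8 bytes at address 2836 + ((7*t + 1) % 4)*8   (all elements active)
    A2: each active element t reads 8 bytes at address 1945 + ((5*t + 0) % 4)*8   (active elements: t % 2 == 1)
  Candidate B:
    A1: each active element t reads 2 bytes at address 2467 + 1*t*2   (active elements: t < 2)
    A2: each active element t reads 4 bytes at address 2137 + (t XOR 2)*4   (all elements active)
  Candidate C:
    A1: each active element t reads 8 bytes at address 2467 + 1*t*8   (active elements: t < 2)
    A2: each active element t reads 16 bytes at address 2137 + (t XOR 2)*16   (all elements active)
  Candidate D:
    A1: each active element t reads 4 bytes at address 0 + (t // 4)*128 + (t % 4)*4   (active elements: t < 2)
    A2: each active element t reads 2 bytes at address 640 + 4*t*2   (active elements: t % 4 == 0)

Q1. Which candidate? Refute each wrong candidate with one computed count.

A: A2 gives 1 transaction, not 2
B: A2 gives 1 transaction, not 2
D: A2 gives 1 transaction, not 2
C: all counts match (1,2)

Answer: C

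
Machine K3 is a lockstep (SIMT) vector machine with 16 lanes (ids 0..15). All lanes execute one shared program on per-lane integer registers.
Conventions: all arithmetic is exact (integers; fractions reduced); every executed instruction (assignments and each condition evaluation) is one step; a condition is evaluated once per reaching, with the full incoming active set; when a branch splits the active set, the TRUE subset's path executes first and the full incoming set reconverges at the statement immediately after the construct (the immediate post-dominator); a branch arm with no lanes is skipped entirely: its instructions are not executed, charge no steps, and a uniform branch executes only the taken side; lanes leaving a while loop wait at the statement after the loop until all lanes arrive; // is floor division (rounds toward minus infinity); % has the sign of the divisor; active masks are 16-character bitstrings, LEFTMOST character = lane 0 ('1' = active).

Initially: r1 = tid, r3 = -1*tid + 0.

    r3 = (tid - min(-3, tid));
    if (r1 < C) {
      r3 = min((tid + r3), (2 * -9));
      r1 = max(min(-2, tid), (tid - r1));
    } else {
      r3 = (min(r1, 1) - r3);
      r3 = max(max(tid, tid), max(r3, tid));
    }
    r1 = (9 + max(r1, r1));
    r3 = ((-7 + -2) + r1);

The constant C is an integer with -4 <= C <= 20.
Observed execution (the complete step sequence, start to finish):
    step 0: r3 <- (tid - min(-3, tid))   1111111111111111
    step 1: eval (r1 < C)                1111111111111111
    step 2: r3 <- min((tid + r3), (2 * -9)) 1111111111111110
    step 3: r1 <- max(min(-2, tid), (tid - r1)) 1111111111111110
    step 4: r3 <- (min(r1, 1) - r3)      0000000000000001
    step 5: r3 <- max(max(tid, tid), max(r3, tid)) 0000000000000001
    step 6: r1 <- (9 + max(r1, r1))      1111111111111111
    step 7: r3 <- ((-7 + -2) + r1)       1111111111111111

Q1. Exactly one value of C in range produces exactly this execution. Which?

Answer: C = 15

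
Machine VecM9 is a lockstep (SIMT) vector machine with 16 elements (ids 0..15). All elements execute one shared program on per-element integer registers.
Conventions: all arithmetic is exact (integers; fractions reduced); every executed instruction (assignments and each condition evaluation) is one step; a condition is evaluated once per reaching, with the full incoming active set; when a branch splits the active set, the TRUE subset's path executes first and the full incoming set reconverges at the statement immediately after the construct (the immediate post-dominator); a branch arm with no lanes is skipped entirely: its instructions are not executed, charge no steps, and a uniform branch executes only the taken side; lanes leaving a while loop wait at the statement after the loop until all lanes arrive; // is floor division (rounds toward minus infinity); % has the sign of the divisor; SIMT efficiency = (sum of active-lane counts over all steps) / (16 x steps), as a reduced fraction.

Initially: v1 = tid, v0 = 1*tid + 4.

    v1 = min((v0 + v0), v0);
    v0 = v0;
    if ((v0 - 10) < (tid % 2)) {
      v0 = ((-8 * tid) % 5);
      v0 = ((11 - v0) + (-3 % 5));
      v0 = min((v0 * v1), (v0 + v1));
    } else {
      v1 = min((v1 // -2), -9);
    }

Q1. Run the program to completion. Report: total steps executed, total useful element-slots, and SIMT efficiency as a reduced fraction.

Answer: 7 steps, 76 useful, 19/28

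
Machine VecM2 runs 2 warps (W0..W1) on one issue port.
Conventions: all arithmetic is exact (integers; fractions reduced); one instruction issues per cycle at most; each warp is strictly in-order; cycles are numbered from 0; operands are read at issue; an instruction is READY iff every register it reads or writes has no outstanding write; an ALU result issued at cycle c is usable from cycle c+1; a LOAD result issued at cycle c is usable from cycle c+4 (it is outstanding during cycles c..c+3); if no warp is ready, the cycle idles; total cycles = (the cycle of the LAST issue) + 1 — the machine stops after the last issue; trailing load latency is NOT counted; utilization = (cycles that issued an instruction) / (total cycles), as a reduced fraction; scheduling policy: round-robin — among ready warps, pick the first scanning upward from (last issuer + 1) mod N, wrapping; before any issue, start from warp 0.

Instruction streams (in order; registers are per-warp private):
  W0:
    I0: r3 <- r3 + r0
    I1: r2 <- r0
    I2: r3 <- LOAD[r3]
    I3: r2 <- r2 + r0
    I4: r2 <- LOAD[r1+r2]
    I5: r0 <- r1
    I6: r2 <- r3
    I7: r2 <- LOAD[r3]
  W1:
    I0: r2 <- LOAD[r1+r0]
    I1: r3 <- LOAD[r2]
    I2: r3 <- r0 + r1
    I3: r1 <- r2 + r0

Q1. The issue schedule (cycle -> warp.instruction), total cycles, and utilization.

cycle 0: W0.I0
cycle 1: W1.I0
cycle 2: W0.I1
cycle 3: W0.I2
cycle 4: W0.I3
cycle 5: W1.I1
cycle 6: W0.I4
cycle 7: W0.I5
cycle 8: idle
cycle 9: W1.I2
cycle 10: W0.I6
cycle 11: W1.I3
cycle 12: W0.I7

Answer: 13 cycles, utilization 12/13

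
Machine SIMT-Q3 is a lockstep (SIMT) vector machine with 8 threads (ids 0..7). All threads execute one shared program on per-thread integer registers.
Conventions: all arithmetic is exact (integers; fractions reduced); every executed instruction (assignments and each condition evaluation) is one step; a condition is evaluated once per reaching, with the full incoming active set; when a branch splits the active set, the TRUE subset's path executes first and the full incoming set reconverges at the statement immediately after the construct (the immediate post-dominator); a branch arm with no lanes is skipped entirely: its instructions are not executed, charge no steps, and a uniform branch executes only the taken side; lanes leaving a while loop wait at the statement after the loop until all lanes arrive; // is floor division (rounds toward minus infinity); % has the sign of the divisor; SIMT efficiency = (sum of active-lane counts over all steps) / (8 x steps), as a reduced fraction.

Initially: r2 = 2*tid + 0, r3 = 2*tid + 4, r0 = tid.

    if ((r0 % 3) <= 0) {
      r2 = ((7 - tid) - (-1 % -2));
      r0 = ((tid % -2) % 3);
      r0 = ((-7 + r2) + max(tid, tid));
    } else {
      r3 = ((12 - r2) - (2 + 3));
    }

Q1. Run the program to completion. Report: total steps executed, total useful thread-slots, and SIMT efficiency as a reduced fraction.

Answer: 5 steps, 22 useful, 11/20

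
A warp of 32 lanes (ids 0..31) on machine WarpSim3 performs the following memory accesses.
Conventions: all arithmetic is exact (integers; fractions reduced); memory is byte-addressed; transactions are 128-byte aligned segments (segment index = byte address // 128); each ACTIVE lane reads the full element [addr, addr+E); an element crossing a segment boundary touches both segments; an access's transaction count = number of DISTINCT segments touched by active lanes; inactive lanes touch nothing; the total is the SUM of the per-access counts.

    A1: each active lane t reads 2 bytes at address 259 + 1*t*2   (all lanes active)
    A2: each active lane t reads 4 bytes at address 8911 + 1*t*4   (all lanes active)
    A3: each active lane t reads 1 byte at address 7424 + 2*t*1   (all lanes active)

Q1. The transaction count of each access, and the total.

A1: 1 transaction
A2: 2 transactions
A3: 1 transaction

Answer: 1,2,1; total 4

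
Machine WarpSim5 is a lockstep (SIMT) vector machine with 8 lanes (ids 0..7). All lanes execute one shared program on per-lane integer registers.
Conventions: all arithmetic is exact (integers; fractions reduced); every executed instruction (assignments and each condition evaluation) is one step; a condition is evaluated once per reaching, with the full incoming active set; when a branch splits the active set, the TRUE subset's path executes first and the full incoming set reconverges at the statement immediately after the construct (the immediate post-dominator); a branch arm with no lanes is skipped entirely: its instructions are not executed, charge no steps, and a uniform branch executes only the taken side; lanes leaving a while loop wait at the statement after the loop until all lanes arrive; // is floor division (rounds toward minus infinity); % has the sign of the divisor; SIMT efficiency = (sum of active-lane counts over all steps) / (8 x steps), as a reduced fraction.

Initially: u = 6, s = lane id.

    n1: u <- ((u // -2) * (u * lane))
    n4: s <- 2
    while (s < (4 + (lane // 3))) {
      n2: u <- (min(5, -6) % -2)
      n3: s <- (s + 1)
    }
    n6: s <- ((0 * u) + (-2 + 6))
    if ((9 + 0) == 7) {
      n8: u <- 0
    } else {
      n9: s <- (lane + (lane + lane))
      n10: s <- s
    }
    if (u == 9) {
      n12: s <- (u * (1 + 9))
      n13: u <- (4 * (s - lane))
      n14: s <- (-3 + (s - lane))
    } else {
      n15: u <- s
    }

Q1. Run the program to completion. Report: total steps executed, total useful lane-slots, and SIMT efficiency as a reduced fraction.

Answer: 21 steps, 141 useful, 47/56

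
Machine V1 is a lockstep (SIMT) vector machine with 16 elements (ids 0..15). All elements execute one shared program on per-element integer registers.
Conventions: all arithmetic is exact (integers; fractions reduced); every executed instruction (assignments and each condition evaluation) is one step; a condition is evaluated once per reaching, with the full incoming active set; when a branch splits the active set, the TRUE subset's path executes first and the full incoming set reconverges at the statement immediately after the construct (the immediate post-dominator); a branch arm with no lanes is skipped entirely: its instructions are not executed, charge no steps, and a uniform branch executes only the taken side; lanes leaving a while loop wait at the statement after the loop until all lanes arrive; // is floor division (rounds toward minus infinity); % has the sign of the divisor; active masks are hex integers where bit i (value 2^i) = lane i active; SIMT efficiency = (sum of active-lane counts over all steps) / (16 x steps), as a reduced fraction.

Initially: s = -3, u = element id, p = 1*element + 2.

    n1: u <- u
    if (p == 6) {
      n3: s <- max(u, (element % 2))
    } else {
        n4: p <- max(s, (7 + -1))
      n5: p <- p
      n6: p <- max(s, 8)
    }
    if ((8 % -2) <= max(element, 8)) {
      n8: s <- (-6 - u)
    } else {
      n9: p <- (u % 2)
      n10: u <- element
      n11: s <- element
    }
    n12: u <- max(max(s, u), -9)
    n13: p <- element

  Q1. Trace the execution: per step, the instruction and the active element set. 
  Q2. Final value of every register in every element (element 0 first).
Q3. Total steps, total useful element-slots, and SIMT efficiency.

step 0: u <- u                       0xffff
step 1: eval (p == 6)                0xffff
step 2: s <- max(u, (element % 2))   0x0010
step 3: p <- max(s, (7 + -1))        0xffef
step 4: p <- p                       0xffef
step 5: p <- max(s, 8)               0xffef
step 6: eval ((8 % -2) <= max(element, 8)) 0xffff
step 7: s <- (-6 - u)                0xffff
step 8: u <- max(max(s, u), -9)      0xffff
step 9: p <- element                 0xffff

Answer: 10 steps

s: -6,-7,-8,-9,-10,-11,-12,-13,-14,-15,-16,-17,-18,-19,-20,-21
u: 0,1,2,3,4,5,6,7,8,9,10,11,12,13,14,15
p: 0,1,2,3,4,5,6,7,8,9,10,11,12,13,14,15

steps = 10; useful = 142; efficiency = 142/160 = 71/80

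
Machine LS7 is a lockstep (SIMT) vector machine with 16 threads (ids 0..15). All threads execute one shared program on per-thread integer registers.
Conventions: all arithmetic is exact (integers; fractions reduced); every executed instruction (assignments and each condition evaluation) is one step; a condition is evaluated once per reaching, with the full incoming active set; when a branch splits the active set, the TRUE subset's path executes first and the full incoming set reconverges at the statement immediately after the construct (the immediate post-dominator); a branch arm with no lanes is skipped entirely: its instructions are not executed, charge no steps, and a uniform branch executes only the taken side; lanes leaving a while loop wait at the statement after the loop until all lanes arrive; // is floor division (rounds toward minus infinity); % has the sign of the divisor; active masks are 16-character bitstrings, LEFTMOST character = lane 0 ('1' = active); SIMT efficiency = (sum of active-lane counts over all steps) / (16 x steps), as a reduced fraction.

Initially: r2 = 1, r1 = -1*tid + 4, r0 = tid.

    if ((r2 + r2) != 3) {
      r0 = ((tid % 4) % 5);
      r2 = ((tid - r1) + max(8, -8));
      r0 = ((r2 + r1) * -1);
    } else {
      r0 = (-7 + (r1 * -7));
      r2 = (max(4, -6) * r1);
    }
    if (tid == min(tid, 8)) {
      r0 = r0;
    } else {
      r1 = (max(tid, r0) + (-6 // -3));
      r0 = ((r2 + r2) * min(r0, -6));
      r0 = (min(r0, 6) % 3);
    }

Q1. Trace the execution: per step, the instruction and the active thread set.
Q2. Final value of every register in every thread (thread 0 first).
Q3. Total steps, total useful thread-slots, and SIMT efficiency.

step 0: eval ((r2 + r2) != 3)        1111111111111111
step 1: r0 <- ((tid % 4) % 5)        1111111111111111
step 2: r2 <- ((tid - r1) + max(8, -8)) 1111111111111111
step 3: r0 <- ((r2 + r1) * -1)       1111111111111111
step 4: eval (tid == min(tid, 8))    1111111111111111
step 5: r0 <- r0                     1111111110000000
step 6: r1 <- (max(tid, r0) + (-6 // -3)) 0000000001111111
step 7: r0 <- ((r2 + r2) * min(r0, -6)) 0000000001111111
step 8: r0 <- (min(r0, 6) % 3)       0000000001111111

Answer: 9 steps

r2: 4,6,8,10,12,14,16,18,20,22,24,26,28,30,32,34
r1: 4,3,2,1,0,-1,-2,-3,-4,11,12,13,14,15,16,17
r0: -8,-9,-10,-11,-12,-13,-14,-15,-16,2,0,2,2,0,2,2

steps = 9; useful = 110; efficiency = 110/144 = 55/72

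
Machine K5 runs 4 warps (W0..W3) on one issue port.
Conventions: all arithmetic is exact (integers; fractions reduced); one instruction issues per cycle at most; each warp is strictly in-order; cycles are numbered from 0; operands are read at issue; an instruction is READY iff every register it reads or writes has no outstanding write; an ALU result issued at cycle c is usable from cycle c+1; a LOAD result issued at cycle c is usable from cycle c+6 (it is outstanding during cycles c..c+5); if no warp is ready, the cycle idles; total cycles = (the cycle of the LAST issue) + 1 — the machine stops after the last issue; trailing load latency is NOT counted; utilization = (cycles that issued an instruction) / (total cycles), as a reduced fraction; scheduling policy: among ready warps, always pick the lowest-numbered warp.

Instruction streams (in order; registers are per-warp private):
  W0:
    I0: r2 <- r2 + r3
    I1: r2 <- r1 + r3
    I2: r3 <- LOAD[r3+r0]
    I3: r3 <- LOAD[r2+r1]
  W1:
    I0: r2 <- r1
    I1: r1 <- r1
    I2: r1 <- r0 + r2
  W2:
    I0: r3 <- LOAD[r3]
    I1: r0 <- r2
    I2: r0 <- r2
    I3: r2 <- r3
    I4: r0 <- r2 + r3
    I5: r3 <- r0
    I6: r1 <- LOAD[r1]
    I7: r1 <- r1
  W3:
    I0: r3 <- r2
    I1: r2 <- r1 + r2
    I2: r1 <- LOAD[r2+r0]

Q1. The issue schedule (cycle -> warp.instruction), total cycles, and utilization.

cycle 0: W0.I0
cycle 1: W0.I1
cycle 2: W0.I2
cycle 3: W1.I0
cycle 4: W1.I1
cycle 5: W1.I2
cycle 6: W2.I0
cycle 7: W2.I1
cycle 8: W0.I3
cycle 9: W2.I2
cycle 10: W3.I0
cycle 11: W3.I1
cycle 12: W2.I3
cycle 13: W2.I4
cycle 14: W2.I5
cycle 15: W2.I6
cycle 16: W3.I2
cycle 17: idle
cycle 18: idle
cycle 19: idle
cycle 20: idle
cycle 21: W2.I7

Answer: 22 cycles, utilization 9/11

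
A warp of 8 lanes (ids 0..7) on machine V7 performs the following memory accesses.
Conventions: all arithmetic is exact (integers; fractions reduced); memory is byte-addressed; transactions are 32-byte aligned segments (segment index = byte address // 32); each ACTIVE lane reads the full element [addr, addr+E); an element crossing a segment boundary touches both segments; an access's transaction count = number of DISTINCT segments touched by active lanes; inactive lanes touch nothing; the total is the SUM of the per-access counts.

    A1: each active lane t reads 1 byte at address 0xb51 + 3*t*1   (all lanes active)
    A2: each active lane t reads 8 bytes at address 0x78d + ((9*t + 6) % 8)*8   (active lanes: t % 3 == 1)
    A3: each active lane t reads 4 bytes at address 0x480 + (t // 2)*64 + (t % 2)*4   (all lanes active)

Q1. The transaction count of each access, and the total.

A1: 2 transactions
A2: 3 transactions
A3: 4 transactions

Answer: 2,3,4; total 9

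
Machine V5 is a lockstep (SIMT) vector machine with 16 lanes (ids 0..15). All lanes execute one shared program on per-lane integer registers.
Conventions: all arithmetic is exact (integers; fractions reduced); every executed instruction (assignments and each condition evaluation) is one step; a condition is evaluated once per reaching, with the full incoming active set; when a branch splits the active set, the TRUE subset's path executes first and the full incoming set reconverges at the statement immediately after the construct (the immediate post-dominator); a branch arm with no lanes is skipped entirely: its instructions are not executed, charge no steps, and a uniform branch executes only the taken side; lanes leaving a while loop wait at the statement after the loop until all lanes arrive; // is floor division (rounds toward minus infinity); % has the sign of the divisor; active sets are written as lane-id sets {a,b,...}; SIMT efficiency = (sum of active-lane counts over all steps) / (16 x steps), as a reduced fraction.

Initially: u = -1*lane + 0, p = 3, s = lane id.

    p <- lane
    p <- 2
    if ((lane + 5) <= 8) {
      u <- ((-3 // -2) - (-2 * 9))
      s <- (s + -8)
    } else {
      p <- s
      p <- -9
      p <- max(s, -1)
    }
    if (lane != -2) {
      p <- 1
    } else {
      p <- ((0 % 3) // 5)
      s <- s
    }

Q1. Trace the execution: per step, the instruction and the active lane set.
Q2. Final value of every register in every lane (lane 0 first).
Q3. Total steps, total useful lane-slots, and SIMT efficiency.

step 0: p <- lane                    {0,1,2,3,4,5,6,7,8,9,10,11,12,13,14,15}
step 1: p <- 2                       {0,1,2,3,4,5,6,7,8,9,10,11,12,13,14,15}
step 2: eval ((lane + 5) <= 8)       {0,1,2,3,4,5,6,7,8,9,10,11,12,13,14,15}
step 3: u <- ((-3 // -2) - (-2 * 9)) {0,1,2,3}
step 4: s <- (s + -8)                {0,1,2,3}
step 5: p <- s                       {4,5,6,7,8,9,10,11,12,13,14,15}
step 6: p <- -9                      {4,5,6,7,8,9,10,11,12,13,14,15}
step 7: p <- max(s, -1)              {4,5,6,7,8,9,10,11,12,13,14,15}
step 8: eval (lane != -2)            {0,1,2,3,4,5,6,7,8,9,10,11,12,13,14,15}
step 9: p <- 1                       {0,1,2,3,4,5,6,7,8,9,10,11,12,13,14,15}

Answer: 10 steps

u: 19,19,19,19,-4,-5,-6,-7,-8,-9,-10,-11,-12,-13,-14,-15
p: 1,1,1,1,1,1,1,1,1,1,1,1,1,1,1,1
s: -8,-7,-6,-5,4,5,6,7,8,9,10,11,12,13,14,15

steps = 10; useful = 124; efficiency = 124/160 = 31/40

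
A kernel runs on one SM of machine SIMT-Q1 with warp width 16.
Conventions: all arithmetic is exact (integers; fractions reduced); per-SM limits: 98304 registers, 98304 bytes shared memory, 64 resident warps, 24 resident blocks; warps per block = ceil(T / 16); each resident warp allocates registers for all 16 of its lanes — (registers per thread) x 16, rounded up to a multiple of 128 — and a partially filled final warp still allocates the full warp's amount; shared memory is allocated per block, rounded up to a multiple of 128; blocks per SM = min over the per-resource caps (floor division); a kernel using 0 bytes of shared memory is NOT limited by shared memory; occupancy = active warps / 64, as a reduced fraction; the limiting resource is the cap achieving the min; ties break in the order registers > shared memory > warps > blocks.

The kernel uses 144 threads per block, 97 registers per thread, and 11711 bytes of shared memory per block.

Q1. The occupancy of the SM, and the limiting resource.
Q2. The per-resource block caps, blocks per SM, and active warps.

Answer: occupancy 27/32, limited by registers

registers: 6 blocks
shared memory: 8 blocks
warps: 7 blocks
blocks: 24 blocks

Answer: 6 blocks, 54 active warps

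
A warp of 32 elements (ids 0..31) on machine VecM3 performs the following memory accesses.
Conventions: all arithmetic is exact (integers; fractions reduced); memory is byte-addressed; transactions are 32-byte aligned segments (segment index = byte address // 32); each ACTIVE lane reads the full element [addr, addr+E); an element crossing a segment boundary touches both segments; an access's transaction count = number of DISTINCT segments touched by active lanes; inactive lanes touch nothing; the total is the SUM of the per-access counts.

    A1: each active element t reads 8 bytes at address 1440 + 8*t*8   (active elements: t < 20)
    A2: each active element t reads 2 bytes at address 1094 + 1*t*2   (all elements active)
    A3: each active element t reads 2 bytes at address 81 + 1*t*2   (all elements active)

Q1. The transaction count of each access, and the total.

A1: 20 transactions
A2: 3 transactions
A3: 3 transactions

Answer: 20,3,3; total 26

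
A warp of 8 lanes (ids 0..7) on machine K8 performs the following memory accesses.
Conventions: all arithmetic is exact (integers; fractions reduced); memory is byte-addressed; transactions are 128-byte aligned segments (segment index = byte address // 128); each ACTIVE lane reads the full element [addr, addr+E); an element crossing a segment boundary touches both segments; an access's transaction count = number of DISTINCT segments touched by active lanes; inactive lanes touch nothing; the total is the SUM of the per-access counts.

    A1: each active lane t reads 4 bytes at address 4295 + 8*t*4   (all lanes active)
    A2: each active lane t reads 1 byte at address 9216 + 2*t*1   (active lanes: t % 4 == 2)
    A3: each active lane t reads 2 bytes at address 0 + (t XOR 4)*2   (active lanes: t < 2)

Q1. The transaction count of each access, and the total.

A1: 3 transactions
A2: 1 transaction
A3: 1 transaction

Answer: 3,1,1; total 5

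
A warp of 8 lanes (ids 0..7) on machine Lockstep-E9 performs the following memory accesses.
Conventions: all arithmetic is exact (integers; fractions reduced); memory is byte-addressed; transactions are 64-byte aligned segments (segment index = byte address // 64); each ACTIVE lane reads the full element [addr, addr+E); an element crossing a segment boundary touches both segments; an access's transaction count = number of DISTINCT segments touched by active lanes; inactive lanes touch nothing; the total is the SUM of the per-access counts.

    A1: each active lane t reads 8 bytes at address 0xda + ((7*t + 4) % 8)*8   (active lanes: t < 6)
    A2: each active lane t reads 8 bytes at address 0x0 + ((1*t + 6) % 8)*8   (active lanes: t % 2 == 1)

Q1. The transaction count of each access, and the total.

A1: 2 transactions
A2: 1 transaction

Answer: 2,1; total 3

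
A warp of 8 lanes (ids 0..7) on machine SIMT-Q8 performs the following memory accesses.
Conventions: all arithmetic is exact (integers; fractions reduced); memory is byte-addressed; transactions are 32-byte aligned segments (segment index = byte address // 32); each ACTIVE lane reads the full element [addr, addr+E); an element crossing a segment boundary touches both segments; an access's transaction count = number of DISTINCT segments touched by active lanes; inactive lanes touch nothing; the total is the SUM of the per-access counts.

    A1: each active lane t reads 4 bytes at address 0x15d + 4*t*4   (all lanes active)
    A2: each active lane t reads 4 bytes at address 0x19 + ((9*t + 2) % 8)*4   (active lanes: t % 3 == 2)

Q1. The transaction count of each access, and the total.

A1: 5 transactions
A2: 1 transaction

Answer: 5,1; total 6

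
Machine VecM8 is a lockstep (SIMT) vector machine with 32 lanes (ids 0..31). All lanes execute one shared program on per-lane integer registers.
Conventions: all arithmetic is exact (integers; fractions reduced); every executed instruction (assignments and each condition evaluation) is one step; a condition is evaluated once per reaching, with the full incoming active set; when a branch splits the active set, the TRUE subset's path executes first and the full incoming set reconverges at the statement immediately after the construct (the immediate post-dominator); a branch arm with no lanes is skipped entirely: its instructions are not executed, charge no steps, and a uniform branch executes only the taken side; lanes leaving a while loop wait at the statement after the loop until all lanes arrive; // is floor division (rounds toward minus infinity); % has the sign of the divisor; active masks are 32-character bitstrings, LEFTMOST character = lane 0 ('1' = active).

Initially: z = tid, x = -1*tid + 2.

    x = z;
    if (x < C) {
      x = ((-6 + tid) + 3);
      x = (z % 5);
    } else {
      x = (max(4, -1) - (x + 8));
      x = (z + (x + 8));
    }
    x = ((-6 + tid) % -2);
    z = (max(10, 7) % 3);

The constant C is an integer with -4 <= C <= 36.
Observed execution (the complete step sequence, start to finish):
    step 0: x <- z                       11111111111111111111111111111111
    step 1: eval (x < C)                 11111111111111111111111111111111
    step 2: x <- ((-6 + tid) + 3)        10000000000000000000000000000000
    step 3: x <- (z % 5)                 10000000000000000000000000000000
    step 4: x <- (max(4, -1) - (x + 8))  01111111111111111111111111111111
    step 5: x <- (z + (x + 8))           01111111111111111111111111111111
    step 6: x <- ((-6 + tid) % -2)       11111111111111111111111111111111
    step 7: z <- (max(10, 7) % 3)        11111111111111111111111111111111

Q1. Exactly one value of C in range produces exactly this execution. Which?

Answer: C = 1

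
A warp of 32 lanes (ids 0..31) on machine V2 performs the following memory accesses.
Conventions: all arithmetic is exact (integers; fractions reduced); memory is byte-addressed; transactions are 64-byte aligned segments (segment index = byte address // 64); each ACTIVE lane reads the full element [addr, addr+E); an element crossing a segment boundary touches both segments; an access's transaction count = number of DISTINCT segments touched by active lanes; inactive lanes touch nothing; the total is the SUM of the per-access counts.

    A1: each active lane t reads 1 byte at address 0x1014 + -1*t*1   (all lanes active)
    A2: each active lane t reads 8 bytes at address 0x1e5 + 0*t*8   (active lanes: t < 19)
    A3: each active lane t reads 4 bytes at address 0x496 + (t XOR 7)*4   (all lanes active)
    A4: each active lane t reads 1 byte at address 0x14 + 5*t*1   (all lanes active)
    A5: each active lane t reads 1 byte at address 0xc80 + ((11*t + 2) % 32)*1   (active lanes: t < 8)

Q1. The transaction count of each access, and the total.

A1: 2 transactions
A2: 1 transaction
A3: 3 transactions
A4: 3 transactions
A5: 1 transaction

Answer: 2,1,3,3,1; total 10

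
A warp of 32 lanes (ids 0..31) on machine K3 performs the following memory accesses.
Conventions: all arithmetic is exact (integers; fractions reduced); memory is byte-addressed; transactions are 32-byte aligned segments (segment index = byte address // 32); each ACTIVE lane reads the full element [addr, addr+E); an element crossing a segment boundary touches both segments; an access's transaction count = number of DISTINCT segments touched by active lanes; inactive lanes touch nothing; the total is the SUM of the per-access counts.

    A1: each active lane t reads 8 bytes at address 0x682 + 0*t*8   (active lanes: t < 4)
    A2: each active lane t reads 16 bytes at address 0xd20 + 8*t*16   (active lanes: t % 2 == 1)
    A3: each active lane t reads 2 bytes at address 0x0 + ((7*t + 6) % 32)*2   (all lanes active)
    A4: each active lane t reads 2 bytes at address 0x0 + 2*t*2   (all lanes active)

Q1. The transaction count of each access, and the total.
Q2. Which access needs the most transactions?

A1: 1 transaction
A2: 16 transactions
A3: 2 transactions
A4: 4 transactions

Answer: 1,16,2,4; total 23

Answer: A2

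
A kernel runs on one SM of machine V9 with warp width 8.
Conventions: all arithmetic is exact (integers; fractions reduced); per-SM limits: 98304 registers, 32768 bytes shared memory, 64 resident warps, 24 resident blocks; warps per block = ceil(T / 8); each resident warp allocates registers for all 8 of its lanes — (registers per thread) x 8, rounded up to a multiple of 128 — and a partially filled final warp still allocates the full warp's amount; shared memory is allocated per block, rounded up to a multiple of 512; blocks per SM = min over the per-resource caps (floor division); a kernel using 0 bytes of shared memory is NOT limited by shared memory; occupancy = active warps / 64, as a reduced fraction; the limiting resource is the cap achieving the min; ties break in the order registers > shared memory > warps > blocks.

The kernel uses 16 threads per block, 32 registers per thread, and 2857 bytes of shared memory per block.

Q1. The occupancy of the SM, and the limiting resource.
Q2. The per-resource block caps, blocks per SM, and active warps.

Answer: occupancy 5/16, limited by shared memory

registers: 192 blocks
shared memory: 10 blocks
warps: 32 blocks
blocks: 24 blocks

Answer: 10 blocks, 20 active warps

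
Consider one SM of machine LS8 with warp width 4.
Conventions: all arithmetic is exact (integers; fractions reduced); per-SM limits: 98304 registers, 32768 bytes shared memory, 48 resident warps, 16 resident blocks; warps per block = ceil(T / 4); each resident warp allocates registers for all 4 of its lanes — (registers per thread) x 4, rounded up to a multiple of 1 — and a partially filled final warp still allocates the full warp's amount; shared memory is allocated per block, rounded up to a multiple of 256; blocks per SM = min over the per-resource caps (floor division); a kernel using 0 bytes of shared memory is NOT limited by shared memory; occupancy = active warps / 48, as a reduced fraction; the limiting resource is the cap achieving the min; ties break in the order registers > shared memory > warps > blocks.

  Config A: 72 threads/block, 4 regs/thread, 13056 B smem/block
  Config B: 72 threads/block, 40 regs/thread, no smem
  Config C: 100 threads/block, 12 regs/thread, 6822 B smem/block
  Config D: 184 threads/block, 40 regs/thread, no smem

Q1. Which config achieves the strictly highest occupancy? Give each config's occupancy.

occupancies: A 3/4, B 3/4, C 25/48, D 23/24

Answer: D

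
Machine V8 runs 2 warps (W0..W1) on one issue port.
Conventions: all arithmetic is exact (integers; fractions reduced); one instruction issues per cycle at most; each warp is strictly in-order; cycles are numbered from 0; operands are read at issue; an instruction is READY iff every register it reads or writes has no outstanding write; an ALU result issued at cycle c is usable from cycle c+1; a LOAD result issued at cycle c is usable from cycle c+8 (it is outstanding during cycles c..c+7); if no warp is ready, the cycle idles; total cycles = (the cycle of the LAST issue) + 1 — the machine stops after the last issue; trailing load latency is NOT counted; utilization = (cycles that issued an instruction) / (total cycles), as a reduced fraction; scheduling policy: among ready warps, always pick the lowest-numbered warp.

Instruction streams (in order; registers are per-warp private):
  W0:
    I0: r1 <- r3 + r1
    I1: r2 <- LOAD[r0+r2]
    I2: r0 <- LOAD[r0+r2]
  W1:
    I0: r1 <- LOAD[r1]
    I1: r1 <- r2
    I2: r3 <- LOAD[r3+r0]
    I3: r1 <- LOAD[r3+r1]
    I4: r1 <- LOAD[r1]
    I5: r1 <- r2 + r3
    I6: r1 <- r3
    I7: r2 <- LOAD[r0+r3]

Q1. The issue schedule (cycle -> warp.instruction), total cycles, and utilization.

cycle 0: W0.I0
cycle 1: W0.I1
cycle 2: W1.I0
cycle 3: idle
cycle 4: idle
cycle 5: idle
cycle 6: idle
cycle 7: idle
cycle 8: idle
cycle 9: W0.I2
cycle 10: W1.I1
cycle 11: W1.I2
cycle 12: idle
cycle 13: idle
cycle 14: idle
cycle 15: idle
cycle 16: idle
cycle 17: idle
cycle 18: idle
cycle 19: W1.I3
cycle 20: idle
cycle 21: idle
cycle 22: idle
cycle 23: idle
cycle 24: idle
cycle 25: idle
cycle 26: idle
cycle 27: W1.I4
cycle 28: idle
cycle 29: idle
cycle 30: idle
cycle 31: idle
cycle 32: idle
cycle 33: idle
cycle 34: idle
cycle 35: W1.I5
cycle 36: W1.I6
cycle 37: W1.I7

Answer: 38 cycles, utilization 11/38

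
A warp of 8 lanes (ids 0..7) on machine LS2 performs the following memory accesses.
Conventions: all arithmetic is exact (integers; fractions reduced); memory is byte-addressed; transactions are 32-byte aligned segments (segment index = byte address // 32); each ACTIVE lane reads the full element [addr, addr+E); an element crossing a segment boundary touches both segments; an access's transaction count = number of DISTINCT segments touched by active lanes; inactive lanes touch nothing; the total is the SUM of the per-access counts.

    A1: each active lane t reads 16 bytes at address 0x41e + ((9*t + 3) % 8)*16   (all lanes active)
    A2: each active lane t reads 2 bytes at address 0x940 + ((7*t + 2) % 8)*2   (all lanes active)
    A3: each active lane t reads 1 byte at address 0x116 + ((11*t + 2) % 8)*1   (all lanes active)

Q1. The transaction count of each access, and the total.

A1: 5 transactions
A2: 1 transaction
A3: 1 transaction

Answer: 5,1,1; total 7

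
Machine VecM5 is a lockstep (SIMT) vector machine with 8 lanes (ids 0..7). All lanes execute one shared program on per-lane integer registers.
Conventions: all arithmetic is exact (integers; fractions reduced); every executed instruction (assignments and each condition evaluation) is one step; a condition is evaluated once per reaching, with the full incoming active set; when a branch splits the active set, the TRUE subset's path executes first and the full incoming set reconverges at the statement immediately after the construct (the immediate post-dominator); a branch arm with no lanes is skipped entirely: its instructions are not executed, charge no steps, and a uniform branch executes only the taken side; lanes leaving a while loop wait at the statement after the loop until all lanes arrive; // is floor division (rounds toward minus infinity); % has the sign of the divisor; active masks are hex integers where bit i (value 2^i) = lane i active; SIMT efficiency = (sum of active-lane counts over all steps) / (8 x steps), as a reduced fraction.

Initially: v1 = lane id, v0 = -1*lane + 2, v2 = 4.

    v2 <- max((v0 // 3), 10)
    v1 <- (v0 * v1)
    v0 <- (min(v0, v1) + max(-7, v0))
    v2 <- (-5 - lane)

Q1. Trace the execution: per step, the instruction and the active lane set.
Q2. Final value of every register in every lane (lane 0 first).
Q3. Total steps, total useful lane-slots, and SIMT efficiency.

step 0: v2 <- max((v0 // 3), 10)     0xff
step 1: v1 <- (v0 * v1)              0xff
step 2: v0 <- (min(v0, v1) + max(-7, v0)) 0xff
step 3: v2 <- (-5 - lane)            0xff

Answer: 4 steps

v1: 0,1,0,-3,-8,-15,-24,-35
v0: 2,2,0,-4,-10,-18,-28,-40
v2: -5,-6,-7,-8,-9,-10,-11,-12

steps = 4; useful = 32; efficiency = 32/32 = 1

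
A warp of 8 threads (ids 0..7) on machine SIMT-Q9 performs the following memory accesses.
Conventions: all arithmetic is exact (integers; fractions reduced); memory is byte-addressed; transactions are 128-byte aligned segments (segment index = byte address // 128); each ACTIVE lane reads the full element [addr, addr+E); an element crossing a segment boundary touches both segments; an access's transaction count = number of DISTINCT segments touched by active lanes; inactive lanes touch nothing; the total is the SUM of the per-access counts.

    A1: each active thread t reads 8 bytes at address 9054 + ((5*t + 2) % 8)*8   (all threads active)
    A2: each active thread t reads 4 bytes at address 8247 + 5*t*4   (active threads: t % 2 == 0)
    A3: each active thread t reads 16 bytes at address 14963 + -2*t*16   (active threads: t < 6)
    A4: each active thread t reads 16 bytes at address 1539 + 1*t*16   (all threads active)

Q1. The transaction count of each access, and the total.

A1: 2 transactions
A2: 2 transactions
A3: 3 transactions
A4: 2 transactions

Answer: 2,2,3,2; total 9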